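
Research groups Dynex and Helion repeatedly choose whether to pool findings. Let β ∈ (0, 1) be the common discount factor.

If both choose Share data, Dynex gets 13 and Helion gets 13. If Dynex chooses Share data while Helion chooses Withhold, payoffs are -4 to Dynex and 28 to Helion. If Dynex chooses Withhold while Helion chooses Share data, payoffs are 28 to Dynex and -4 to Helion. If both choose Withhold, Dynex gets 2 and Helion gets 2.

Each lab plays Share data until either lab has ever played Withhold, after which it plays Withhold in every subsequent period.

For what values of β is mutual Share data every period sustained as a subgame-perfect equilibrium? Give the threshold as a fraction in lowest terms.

Cooperation forever yields 13 each period: 13/(1−β).
Deviating yields 28 once, then 2 forever: 28 + 2β/(1−β).
No profitable deviation requires 13/(1−β) ≥ 28 + 2β/(1−β).
Multiplying by (1−β): 13 ≥ 28(1−β) + 2β = 28 − 26β.
So 26β ≥ 15, i.e. β ≥ 15/26.

15/26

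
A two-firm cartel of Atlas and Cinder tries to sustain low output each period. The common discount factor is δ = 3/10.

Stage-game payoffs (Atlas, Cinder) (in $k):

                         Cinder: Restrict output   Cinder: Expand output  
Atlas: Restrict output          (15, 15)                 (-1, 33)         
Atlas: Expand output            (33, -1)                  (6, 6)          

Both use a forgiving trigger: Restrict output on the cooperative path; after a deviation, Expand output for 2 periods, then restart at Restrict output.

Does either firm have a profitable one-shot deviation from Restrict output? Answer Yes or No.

Comparing payoff streams over the 3 periods until play realigns: cooperate → 15(1+δ+…+δ^2); deviate → 33 + 6(δ+…+δ^2).
Cooperation is sustained iff (15−6)(δ+…+δ^2) ≥ 33−15.
δ+…+δ^2 = 3/10·(1−(3/10)^2)/(1−3/10) = 0.3900, and (33−15)/(15−6) = 2.0000.
0.3900 < 2.0000, so cooperation is not sustainable.

Yes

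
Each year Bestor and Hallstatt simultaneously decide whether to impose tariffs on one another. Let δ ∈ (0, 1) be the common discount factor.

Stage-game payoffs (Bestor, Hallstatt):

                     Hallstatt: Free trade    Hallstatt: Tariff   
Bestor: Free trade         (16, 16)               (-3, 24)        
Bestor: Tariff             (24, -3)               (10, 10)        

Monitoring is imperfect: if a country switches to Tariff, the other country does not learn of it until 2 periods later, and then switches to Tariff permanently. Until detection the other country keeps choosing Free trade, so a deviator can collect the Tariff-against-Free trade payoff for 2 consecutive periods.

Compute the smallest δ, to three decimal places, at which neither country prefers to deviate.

Deviating for the 2 undetected periods gains 24−16 = 8 per period over cooperation, then loses 16−10 = 6 per period forever once punishment starts.
Gain: 8(1 + δ + … + δ^1); loss: 6·δ^2/(1−δ).
No profitable deviation ⇔ 8(1−δ^2) ≤ 6·δ^2, i.e. δ^2 ≥ 8/(8+6) = 4/7.
Hence δ ≥ (4/7)^(1/2) ≈ 0.756.

0.756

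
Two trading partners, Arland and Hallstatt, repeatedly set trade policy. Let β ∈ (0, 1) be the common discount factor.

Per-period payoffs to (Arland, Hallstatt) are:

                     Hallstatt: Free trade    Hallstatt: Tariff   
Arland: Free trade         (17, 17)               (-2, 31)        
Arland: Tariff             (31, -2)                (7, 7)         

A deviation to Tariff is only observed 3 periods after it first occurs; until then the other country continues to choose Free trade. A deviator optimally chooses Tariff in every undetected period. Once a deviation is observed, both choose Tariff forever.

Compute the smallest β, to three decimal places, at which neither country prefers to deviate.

The best deviation is to choose Tariff for all 3 undetected periods, earning 31 each, then 7 forever once detected.
Deviation value: 31(1−β^3)/(1−β) + 7β^3/(1−β); cooperation value: 17/(1−β).
IC: 17 ≥ 31(1−β^3) + 7β^3 = 31 − 24β^3.
So β^3 ≥ 14/24 = 7/12, giving β ≥ (7/12)^(1/3) ≈ 0.836.

0.836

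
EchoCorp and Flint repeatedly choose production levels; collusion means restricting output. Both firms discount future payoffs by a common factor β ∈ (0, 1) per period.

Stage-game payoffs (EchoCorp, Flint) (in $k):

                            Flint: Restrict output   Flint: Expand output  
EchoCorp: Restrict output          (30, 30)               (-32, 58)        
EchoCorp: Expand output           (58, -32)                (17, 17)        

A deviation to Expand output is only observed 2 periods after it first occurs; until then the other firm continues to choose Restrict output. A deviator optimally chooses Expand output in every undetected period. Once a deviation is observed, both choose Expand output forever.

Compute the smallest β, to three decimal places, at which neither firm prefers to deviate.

A deviator earns 58 for 2 periods, then 17 forever; cooperating earns 30 forever. Multiplying the IC by (1−β):
30 ≥ 58(1−β^2) + 17β^2, so 41·β^2 ≥ 28 and β^2 ≥ 28/41.
β ≥ (28/41)^(1/2) ≈ 0.826.

0.826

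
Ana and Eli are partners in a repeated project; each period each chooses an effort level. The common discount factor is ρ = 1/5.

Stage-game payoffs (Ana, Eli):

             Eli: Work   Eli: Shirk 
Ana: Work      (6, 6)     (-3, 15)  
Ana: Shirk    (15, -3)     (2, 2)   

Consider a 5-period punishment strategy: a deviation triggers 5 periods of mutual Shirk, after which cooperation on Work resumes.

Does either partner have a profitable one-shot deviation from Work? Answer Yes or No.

Yes

Comparing payoff streams over the 6 periods until play realigns: cooperate → 6(1+ρ+…+ρ^5); deviate → 15 + 2(ρ+…+ρ^5).
Cooperation is sustained iff (6−2)(ρ+…+ρ^5) ≥ 15−6.
ρ+…+ρ^5 = 1/5·(1−(1/5)^5)/(1−1/5) = 0.2499, and (15−6)/(6−2) = 2.2500.
0.2499 < 2.2500, so cooperation is not sustainable.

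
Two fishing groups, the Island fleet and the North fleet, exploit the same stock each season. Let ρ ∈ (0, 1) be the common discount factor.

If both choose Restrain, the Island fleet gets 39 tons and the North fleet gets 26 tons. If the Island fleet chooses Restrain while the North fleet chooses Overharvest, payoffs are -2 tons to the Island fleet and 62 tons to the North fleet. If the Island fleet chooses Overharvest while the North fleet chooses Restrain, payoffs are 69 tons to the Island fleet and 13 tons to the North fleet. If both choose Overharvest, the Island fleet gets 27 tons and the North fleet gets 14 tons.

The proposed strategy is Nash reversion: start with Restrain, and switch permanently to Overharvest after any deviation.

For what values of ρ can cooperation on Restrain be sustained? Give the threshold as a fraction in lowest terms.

3/4

For the Island fleet: deviation gain 69−39 = 30, per-period punishment loss 39−27 = 12. IC gives ρ ≥ 30/42 = 5/7.
For the North fleet: gain 36, loss 12 per period, so ρ ≥ 36/48 = 3/4.
The tighter constraint is the North fleet's, so cooperation needs ρ ≥ 3/4.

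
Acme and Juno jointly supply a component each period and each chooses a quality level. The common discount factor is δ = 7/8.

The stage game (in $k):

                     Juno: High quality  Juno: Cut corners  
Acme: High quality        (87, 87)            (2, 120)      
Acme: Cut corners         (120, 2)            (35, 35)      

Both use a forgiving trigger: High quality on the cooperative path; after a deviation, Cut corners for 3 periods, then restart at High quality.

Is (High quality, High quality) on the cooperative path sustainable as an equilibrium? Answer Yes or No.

Yes

Comparing payoff streams over the 4 periods until play realigns: cooperate → 87(1+δ+…+δ^3); deviate → 120 + 35(δ+…+δ^3).
Cooperation is sustained iff (87−35)(δ+…+δ^3) ≥ 120−87.
δ+…+δ^3 = 7/8·(1−(7/8)^3)/(1−7/8) = 2.3105, and (120−87)/(87−35) = 0.6346.
2.3105 ≥ 0.6346, so cooperation is sustainable.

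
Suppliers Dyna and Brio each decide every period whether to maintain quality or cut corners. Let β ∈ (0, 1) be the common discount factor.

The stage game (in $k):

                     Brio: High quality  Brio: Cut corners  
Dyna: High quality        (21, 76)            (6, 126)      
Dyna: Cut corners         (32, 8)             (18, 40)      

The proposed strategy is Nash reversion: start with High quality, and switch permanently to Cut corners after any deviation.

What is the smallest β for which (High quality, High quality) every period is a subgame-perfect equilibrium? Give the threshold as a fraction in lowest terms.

11/14

Dyna: cooperation gives 21 each period; deviation gives 32 once then 18 forever.
  21/(1−β) ≥ 32 + 18β/(1−β) ⇒ β ≥ 11/14.
Brio: cooperation gives 76 each period; deviation gives 126 once then 40 forever.
  β ≥ 50/86 = 25/43.
Both must hold, so the binding constraint is Dyna's: β ≥ 11/14.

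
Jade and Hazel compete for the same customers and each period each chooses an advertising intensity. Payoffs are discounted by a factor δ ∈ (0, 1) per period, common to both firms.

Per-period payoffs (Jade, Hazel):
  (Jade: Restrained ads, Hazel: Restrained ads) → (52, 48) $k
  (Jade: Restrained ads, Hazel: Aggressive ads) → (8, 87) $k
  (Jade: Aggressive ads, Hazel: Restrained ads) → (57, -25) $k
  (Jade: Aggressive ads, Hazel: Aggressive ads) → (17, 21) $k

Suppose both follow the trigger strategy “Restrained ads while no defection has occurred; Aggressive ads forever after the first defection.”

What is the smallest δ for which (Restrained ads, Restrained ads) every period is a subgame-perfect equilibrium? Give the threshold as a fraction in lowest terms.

For Jade: deviation gain 57−52 = 5, per-period punishment loss 52−17 = 35. IC gives δ ≥ 5/40 = 1/8.
For Hazel: gain 39, loss 27 per period, so δ ≥ 39/66 = 13/22.
The tighter constraint is Hazel's, so cooperation needs δ ≥ 13/22.

13/22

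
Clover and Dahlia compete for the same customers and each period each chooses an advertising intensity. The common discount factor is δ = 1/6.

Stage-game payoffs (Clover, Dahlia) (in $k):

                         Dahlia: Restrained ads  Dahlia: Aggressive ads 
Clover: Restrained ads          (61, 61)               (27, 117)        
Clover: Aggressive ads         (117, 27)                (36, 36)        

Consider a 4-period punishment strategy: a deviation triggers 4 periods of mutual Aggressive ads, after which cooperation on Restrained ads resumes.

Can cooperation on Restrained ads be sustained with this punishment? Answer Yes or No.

Comparing payoff streams over the 5 periods until play realigns: cooperate → 61(1+δ+…+δ^4); deviate → 117 + 36(δ+…+δ^4).
Cooperation is sustained iff (61−36)(δ+…+δ^4) ≥ 117−61.
δ+…+δ^4 = 1/6·(1−(1/6)^4)/(1−1/6) = 0.1998, and (117−61)/(61−36) = 2.2400.
0.1998 < 2.2400, so cooperation is not sustainable.

No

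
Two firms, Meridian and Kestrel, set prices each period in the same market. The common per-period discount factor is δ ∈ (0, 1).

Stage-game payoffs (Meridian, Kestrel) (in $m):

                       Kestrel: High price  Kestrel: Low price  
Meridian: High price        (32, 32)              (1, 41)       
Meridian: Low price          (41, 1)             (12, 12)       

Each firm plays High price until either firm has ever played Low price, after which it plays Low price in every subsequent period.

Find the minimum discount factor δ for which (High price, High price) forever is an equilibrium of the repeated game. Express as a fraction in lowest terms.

32/(1−δ) ≥ 41 + 12δ/(1−δ)
32 ≥ 41 − 29δ
δ ≥ 9/29.

9/29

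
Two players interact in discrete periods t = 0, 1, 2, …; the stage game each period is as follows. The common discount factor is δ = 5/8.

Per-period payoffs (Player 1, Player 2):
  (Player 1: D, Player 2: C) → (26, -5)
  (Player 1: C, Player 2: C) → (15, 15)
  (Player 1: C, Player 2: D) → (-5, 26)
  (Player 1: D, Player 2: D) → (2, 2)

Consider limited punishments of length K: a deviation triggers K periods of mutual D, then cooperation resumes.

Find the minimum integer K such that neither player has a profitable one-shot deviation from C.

2

No profitable deviation requires (15−2)(δ+…+δ^K) ≥ 26−15, i.e. δ+…+δ^K ≥ 11/13 ≈ 0.8462.
With δ = 5/8, the partial sums are K=1: 0.6250, K=2: 1.0156.
K = 2 is the first length at which the sum reaches 0.8462.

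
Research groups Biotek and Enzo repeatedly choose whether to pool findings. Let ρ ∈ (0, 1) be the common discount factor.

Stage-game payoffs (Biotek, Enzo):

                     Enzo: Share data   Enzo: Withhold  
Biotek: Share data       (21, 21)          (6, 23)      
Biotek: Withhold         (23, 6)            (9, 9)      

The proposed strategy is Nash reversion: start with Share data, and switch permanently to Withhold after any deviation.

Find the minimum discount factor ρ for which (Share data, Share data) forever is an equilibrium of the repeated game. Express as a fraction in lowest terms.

1/7

One-period gain from deviating is 23 − 21 = 2. The loss is 21 − 9 = 12 in every subsequent period, with present value 12·ρ/(1−ρ).
Deviation is unprofitable when 12·ρ/(1−ρ) ≥ 2, i.e. ρ/(1−ρ) ≥ 1/6.
Equivalently ρ ≥ 2/(2+12) = 1/7.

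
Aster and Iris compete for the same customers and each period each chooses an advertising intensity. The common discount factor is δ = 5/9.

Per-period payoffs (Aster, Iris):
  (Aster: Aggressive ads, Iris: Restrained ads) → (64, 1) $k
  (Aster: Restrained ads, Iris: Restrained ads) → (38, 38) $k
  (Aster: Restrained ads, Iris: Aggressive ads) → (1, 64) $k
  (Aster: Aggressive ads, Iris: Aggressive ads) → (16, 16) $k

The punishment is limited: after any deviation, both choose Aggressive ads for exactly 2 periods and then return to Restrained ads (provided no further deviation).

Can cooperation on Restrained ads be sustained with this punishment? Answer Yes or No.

No

A one-shot deviation gives 64 now, then 16 for 2 periods, then back to 38.
Gain from deviating: (64−38) today; loss: (38−16) in each of the next 2 periods.
No-deviation condition: (38−16)(δ+…+δ^2) ≥ 64−38, i.e. δ+…+δ^2 ≥ 13/11.
At δ = 5/9: δ+…+δ^2 = 0.8642 < 1.1818.
So cooperation is not sustainable.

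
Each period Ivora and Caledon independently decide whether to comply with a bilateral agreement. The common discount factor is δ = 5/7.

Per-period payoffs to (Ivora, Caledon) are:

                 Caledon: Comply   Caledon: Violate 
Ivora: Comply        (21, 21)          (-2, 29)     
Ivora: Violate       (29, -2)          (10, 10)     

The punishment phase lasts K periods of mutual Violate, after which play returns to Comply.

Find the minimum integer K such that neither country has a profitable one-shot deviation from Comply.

2

IC: δ(1−δ^K)/(1−δ) ≥ (29−21)/(21−10) = 8/11.
With δ = 5/7: need 1 − δ^K ≥ 8/11·(1−5/7)/(5/7), i.e. δ^K ≤ 0.7091.
Since (5/7)^1 = 0.7143 and (5/7)^2 = 0.5102, the smallest such K is 2.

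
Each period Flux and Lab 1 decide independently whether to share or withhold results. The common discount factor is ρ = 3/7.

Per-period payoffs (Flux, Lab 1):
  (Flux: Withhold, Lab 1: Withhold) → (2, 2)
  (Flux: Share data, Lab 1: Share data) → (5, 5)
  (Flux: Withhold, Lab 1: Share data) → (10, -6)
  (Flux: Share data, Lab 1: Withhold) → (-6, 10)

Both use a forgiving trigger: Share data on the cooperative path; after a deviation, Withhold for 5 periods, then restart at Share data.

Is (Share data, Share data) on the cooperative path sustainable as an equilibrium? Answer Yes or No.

No

IC: ρ+…+ρ^5 ≥ (10−5)/(5−2) = 5/3.
At ρ = 3/7: partial sum = 0.7392 < 1.6667. Cooperation not sustainable.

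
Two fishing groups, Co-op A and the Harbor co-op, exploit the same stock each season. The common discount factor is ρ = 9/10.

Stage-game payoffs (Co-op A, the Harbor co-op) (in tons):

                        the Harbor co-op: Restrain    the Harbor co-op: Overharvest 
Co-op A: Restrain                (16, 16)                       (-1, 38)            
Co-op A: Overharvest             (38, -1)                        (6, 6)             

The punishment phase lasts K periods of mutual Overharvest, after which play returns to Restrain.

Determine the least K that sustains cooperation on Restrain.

IC: ρ(1−ρ^K)/(1−ρ) ≥ (38−16)/(16−6) = 11/5.
With ρ = 9/10: need 1 − ρ^K ≥ 11/5·(1−9/10)/(9/10), i.e. ρ^K ≤ 0.7556.
Since (9/10)^2 = 0.8100 and (9/10)^3 = 0.7290, the smallest such K is 3.

3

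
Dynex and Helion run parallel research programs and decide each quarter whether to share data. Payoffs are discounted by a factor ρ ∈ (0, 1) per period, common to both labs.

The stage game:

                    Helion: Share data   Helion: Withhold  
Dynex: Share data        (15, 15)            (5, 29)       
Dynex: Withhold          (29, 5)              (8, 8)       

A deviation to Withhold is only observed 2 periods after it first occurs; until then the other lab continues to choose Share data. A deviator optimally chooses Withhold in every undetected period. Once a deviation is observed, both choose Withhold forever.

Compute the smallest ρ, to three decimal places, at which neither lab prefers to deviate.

A deviator earns 29 for 2 periods, then 8 forever; cooperating earns 15 forever. Multiplying the IC by (1−ρ):
15 ≥ 29(1−ρ^2) + 8ρ^2, so 21·ρ^2 ≥ 14 and ρ^2 ≥ 2/3.
ρ ≥ (2/3)^(1/2) ≈ 0.816.

0.816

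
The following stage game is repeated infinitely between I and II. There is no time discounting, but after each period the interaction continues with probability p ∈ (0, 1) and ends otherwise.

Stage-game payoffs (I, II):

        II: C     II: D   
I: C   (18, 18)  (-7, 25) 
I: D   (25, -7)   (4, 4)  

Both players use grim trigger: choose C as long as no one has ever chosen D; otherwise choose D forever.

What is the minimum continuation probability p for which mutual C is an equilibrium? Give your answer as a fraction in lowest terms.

Expected cooperation value is 18 + p·18 + p²·18 + … = 18/(1−p); deviation gives 25 + p·4/(1−p).
18 ≥ 25(1−p) + 4p ⇒ 21p ≥ 7 ⇒ p ≥ 7/21 = 1/3.

1/3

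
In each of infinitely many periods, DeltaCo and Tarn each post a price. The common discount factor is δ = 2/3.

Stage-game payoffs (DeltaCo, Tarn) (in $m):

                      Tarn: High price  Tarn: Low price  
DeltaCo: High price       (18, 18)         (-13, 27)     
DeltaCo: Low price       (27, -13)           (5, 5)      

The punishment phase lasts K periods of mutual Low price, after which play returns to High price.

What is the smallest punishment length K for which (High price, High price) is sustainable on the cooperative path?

2

No profitable deviation requires (18−5)(δ+…+δ^K) ≥ 27−18, i.e. δ+…+δ^K ≥ 9/13 ≈ 0.6923.
With δ = 2/3, the partial sums are K=1: 0.6667, K=2: 1.1111.
K = 2 is the first length at which the sum reaches 0.6923.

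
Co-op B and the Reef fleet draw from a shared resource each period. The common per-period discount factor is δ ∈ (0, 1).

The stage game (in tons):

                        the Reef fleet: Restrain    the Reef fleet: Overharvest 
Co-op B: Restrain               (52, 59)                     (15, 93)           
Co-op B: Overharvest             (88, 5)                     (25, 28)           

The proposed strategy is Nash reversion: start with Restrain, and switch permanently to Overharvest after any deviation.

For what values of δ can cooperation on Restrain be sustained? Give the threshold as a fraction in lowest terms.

4/7

Co-op B's threshold: (88−52)/(88−25) = 4/7.
the Reef fleet's threshold: (93−59)/(93−28) = 34/65.
4/7 > 34/65, so Co-op B binds and δ* = 4/7.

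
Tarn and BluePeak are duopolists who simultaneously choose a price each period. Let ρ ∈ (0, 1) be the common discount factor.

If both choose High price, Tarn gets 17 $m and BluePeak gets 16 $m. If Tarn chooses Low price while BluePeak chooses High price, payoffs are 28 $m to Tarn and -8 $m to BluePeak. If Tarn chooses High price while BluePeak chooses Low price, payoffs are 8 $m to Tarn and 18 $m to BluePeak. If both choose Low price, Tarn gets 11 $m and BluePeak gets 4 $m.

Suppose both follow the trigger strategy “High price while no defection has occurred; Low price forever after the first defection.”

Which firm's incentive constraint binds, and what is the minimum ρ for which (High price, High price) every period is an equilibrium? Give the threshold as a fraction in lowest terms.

Tarn; ρ ≥ 11/17

Tarn's threshold: (28−17)/(28−11) = 11/17.
BluePeak's threshold: (18−16)/(18−4) = 1/7.
11/17 > 1/7, so Tarn binds and ρ* = 11/17.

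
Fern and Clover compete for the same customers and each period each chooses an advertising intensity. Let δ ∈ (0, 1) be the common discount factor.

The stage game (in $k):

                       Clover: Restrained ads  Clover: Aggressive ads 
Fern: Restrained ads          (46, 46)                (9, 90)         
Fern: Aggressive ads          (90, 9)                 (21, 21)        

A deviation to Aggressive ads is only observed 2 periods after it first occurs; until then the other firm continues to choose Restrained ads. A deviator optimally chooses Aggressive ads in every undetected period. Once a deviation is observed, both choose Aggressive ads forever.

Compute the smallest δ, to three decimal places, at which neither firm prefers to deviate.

0.799

Deviating for the 2 undetected periods gains 90−46 = 44 per period over cooperation, then loses 46−21 = 25 per period forever once punishment starts.
Gain: 44(1 + δ + … + δ^1); loss: 25·δ^2/(1−δ).
No profitable deviation ⇔ 44(1−δ^2) ≤ 25·δ^2, i.e. δ^2 ≥ 44/(44+25) = 44/69.
Hence δ ≥ (44/69)^(1/2) ≈ 0.799.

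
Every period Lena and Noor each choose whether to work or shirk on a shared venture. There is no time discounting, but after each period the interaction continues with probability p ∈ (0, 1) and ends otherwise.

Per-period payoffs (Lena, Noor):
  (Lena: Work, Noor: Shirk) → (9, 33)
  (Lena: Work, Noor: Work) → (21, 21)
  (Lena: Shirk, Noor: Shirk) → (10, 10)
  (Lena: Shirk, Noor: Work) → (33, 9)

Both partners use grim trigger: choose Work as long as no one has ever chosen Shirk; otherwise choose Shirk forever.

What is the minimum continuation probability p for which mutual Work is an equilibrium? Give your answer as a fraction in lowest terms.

12/23

Expected cooperation value is 21 + p·21 + p²·21 + … = 21/(1−p); deviation gives 33 + p·10/(1−p).
21 ≥ 33(1−p) + 10p ⇒ 23p ≥ 12 ⇒ p ≥ 12/23.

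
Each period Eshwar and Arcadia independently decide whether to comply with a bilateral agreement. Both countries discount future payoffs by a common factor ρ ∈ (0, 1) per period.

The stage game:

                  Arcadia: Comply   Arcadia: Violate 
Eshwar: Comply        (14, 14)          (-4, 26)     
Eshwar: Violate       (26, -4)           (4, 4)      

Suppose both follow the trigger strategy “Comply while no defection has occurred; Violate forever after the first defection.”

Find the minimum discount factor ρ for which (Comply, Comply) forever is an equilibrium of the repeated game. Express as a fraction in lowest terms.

6/11

One-period gain from deviating is 26 − 14 = 12. The loss is 14 − 4 = 10 in every subsequent period, with present value 10·ρ/(1−ρ).
Deviation is unprofitable when 10·ρ/(1−ρ) ≥ 12, i.e. ρ/(1−ρ) ≥ 6/5.
Equivalently ρ ≥ 12/(12+10) = 6/11.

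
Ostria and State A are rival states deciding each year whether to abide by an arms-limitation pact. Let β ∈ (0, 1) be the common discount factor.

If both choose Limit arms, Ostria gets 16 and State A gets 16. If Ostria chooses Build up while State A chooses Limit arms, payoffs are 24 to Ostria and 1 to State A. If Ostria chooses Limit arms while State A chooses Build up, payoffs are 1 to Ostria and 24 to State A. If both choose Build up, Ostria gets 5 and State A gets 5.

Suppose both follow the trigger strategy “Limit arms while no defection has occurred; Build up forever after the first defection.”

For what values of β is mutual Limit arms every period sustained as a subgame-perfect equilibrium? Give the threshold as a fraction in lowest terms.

Under grim trigger the critical discount factor is (T−C)/(T−P) with T = 24, C = 16, P = 5.
β* = (24−16)/(24−5) = 8/19.

8/19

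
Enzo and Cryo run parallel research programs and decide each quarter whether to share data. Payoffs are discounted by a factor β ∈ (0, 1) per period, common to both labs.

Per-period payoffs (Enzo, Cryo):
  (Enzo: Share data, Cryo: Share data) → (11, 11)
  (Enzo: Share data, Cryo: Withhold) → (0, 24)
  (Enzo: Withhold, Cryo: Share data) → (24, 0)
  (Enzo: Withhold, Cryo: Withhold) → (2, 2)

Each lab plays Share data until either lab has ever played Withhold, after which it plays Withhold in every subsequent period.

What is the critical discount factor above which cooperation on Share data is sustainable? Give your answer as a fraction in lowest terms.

13/22

Under grim trigger the critical discount factor is (T−C)/(T−P) with T = 24, C = 11, P = 2.
β* = (24−11)/(24−2) = 13/22.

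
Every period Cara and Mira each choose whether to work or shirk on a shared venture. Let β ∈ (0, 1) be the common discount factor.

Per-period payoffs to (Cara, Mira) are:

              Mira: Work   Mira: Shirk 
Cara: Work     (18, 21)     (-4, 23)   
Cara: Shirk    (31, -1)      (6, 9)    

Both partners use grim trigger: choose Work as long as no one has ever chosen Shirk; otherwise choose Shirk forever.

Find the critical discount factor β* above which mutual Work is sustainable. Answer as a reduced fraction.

Cara's threshold: (31−18)/(31−6) = 13/25.
Mira's threshold: (23−21)/(23−9) = 1/7.
13/25 > 1/7, so Cara binds and β* = 13/25.

13/25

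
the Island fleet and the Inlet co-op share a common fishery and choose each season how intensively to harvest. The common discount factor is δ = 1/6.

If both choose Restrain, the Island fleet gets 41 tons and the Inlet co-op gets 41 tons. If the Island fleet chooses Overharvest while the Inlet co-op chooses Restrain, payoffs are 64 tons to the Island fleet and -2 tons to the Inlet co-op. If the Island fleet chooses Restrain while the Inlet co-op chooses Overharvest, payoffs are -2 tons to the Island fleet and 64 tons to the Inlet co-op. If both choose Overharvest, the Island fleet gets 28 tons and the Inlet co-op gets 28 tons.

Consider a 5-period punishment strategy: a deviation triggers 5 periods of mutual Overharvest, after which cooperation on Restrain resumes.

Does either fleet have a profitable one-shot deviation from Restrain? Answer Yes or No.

Yes

A one-shot deviation gives 64 now, then 28 for 5 periods, then back to 41.
Gain from deviating: (64−41) today; loss: (41−28) in each of the next 5 periods.
No-deviation condition: (41−28)(δ+…+δ^5) ≥ 64−41, i.e. δ+…+δ^5 ≥ 23/13.
At δ = 1/6: δ+…+δ^5 = 0.2000 < 1.7692.
So cooperation is not sustainable.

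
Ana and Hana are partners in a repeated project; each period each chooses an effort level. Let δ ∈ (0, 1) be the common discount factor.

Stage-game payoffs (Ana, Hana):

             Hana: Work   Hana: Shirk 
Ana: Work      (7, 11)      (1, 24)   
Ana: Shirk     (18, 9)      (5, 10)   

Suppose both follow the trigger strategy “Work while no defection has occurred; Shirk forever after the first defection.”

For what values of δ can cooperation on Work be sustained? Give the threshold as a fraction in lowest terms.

13/14

Ana: cooperation gives 7 each period; deviation gives 18 once then 5 forever.
  7/(1−δ) ≥ 18 + 5δ/(1−δ) ⇒ δ ≥ 11/13.
Hana: cooperation gives 11 each period; deviation gives 24 once then 10 forever.
  δ ≥ 13/14.
Both must hold, so the binding constraint is Hana's: δ ≥ 13/14.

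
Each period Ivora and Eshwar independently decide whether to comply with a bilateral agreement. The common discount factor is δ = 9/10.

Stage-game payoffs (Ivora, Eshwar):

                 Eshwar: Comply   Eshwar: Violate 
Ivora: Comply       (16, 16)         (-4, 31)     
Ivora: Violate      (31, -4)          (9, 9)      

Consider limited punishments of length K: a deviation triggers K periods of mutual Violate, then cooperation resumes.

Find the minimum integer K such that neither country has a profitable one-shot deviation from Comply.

IC: δ(1−δ^K)/(1−δ) ≥ (31−16)/(16−9) = 15/7.
With δ = 9/10: need 1 − δ^K ≥ 15/7·(1−9/10)/(9/10), i.e. δ^K ≤ 0.7619.
Since (9/10)^2 = 0.8100 and (9/10)^3 = 0.7290, the smallest such K is 3.

3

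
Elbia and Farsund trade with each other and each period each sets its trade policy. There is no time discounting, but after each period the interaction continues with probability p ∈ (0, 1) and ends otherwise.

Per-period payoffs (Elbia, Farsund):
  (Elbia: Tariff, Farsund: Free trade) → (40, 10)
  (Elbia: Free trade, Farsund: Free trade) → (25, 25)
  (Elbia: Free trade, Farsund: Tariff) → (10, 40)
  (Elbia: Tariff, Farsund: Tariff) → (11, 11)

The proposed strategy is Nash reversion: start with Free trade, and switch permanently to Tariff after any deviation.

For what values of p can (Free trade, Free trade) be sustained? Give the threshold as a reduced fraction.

15/29

With no time discounting, the continuation probability p plays the role of the discount factor.
Grim-trigger IC: 25/(1−p) ≥ 40 + 11p/(1−p) ⇒ p ≥ (40−25)/(40−11) = 15/29.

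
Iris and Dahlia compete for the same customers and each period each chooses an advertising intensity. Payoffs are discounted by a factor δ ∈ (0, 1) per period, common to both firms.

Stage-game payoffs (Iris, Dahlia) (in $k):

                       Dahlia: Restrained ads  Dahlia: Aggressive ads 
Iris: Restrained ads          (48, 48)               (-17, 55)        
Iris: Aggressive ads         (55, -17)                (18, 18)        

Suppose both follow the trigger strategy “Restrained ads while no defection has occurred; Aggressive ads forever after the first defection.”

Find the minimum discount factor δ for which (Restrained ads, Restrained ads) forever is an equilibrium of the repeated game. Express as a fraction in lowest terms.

7/37

48/(1−δ) ≥ 55 + 18δ/(1−δ)
48 ≥ 55 − 37δ
δ ≥ 7/37.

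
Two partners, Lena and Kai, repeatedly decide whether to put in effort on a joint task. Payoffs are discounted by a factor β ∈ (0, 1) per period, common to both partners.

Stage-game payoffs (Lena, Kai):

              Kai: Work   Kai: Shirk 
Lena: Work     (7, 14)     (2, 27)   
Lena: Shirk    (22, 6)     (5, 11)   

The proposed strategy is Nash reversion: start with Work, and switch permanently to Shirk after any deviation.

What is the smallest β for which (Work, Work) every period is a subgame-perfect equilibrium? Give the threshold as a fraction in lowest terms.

Lena: cooperation gives 7 each period; deviation gives 22 once then 5 forever.
  7/(1−β) ≥ 22 + 5β/(1−β) ⇒ β ≥ 15/17.
Kai: cooperation gives 14 each period; deviation gives 27 once then 11 forever.
  β ≥ 13/16.
Both must hold, so the binding constraint is Lena's: β ≥ 15/17.

15/17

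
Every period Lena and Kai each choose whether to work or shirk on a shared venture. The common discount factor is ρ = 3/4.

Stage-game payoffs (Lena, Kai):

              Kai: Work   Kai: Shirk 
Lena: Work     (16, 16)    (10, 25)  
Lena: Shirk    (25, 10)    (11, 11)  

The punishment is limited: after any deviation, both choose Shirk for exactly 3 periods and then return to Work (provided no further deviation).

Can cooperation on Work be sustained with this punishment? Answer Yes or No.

No

Comparing payoff streams over the 4 periods until play realigns: cooperate → 16(1+ρ+…+ρ^3); deviate → 25 + 11(ρ+…+ρ^3).
Cooperation is sustained iff (16−11)(ρ+…+ρ^3) ≥ 25−16.
ρ+…+ρ^3 = 3/4·(1−(3/4)^3)/(1−3/4) = 1.7344, and (25−16)/(16−11) = 1.8000.
1.7344 < 1.8000, so cooperation is not sustainable.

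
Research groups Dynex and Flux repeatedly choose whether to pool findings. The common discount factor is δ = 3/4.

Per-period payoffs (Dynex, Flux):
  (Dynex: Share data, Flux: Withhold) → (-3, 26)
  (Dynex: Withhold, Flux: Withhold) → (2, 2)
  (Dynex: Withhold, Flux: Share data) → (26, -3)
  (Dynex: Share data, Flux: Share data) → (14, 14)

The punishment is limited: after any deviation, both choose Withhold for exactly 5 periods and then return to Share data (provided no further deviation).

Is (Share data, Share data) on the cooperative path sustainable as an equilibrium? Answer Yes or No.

Yes

A one-shot deviation gives 26 now, then 2 for 5 periods, then back to 14.
Gain from deviating: (26−14) today; loss: (14−2) in each of the next 5 periods.
No-deviation condition: (14−2)(δ+…+δ^5) ≥ 26−14, i.e. δ+…+δ^5 ≥ 1.
At δ = 3/4: δ+…+δ^5 = 2.2881 ≥ 1.0000.
So cooperation is sustainable.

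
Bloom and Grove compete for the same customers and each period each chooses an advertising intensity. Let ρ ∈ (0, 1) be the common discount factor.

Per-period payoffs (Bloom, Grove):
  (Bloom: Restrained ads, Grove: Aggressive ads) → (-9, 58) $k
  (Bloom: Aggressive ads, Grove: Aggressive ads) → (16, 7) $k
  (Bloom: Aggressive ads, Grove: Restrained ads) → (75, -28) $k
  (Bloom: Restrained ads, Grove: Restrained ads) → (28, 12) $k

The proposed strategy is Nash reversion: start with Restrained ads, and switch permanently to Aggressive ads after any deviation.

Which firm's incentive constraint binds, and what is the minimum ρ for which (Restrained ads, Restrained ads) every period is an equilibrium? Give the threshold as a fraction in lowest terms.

Bloom: cooperation gives 28 each period; deviation gives 75 once then 16 forever.
  28/(1−ρ) ≥ 75 + 16ρ/(1−ρ) ⇒ ρ ≥ 47/59.
Grove: cooperation gives 12 each period; deviation gives 58 once then 7 forever.
  ρ ≥ 46/51.
Both must hold, so the binding constraint is Grove's: ρ ≥ 46/51.

Grove; ρ ≥ 46/51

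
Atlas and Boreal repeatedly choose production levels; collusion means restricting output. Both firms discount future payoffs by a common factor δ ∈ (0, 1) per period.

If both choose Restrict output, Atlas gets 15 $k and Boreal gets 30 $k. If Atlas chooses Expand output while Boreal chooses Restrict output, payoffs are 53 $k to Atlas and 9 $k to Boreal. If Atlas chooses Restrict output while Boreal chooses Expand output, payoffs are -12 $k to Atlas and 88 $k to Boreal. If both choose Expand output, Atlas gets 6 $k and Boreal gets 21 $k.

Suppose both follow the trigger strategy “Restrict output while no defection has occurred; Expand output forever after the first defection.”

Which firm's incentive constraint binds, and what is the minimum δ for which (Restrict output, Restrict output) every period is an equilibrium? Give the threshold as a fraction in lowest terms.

Boreal; δ ≥ 58/67

For Atlas: deviation gain 53−15 = 38, per-period punishment loss 15−6 = 9. IC gives δ ≥ 38/47.
For Boreal: gain 58, loss 9 per period, so δ ≥ 58/67.
The tighter constraint is Boreal's, so cooperation needs δ ≥ 58/67.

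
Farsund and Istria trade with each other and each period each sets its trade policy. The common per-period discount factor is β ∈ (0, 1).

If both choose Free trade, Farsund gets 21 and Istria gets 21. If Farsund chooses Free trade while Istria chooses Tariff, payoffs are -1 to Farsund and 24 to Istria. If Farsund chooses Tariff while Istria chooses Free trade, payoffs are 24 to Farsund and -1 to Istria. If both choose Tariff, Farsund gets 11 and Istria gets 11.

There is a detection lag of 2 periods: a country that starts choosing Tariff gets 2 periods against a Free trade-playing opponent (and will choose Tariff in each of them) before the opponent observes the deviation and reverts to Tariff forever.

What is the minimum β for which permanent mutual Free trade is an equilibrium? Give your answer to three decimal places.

0.480

Deviating for the 2 undetected periods gains 24−21 = 3 per period over cooperation, then loses 21−11 = 10 per period forever once punishment starts.
Gain: 3(1 + β + … + β^1); loss: 10·β^2/(1−β).
No profitable deviation ⇔ 3(1−β^2) ≤ 10·β^2, i.e. β^2 ≥ 3/(3+10) = 3/13.
Hence β ≥ (3/13)^(1/2) ≈ 0.480.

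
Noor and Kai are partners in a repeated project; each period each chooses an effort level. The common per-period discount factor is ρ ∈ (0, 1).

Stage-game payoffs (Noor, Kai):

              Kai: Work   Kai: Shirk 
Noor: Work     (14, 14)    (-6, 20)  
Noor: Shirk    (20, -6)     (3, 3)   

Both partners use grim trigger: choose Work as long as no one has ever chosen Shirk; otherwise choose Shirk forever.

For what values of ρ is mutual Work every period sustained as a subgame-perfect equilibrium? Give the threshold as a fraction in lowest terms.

6/17

Cooperation forever yields 14 each period: 14/(1−ρ).
Deviating yields 20 once, then 3 forever: 20 + 3ρ/(1−ρ).
No profitable deviation requires 14/(1−ρ) ≥ 20 + 3ρ/(1−ρ).
Multiplying by (1−ρ): 14 ≥ 20(1−ρ) + 3ρ = 20 − 17ρ.
So 17ρ ≥ 6, i.e. ρ ≥ 6/17.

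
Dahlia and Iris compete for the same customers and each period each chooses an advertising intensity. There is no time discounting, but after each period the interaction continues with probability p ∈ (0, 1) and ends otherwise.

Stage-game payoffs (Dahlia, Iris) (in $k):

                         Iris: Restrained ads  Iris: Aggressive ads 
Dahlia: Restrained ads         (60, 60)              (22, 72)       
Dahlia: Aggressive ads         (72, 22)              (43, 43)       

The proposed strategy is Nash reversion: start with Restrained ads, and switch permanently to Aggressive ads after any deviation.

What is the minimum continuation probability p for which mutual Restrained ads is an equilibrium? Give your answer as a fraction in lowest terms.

With no time discounting, the continuation probability p plays the role of the discount factor.
Grim-trigger IC: 60/(1−p) ≥ 72 + 43p/(1−p) ⇒ p ≥ (72−60)/(72−43) = 12/29.

12/29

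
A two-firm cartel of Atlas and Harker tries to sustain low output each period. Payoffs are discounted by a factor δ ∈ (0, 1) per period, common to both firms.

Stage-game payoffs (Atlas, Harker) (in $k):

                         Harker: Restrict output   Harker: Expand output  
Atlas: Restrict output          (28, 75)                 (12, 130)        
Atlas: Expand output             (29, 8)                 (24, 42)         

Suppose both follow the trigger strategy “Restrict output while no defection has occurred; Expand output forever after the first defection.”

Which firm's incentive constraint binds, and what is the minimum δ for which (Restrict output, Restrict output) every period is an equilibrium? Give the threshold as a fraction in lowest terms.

For Atlas: deviation gain 29−28 = 1, per-period punishment loss 28−24 = 4. IC gives δ ≥ 1/5.
For Harker: gain 55, loss 33 per period, so δ ≥ 55/88 = 5/8.
The tighter constraint is Harker's, so cooperation needs δ ≥ 5/8.

Harker; δ ≥ 5/8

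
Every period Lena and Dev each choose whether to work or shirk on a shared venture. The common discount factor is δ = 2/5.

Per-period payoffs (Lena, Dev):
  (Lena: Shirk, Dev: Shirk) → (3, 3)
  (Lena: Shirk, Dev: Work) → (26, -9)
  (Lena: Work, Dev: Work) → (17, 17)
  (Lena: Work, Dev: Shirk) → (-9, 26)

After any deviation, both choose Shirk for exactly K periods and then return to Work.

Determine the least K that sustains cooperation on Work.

4

IC: δ(1−δ^K)/(1−δ) ≥ (26−17)/(17−3) = 9/14.
With δ = 2/5: need 1 − δ^K ≥ 9/14·(1−2/5)/(2/5), i.e. δ^K ≤ 0.0357.
Since (2/5)^3 = 0.0640 and (2/5)^4 = 0.0256, the smallest such K is 4.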